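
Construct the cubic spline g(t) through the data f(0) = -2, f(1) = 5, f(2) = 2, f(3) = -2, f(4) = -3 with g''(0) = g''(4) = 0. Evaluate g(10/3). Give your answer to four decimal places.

Put M_i = g'' at the i-th knot. Here h = (1, 1, 1, 1) and Δ = (7, -3, -4, -1), so the interior equations h_(i-1)·M_(i-1) + 2(h_(i-1)+h_i)·M_i + h_i·M_(i+1) = 6(Δ_i − Δ_(i-1)) read
  1·M_0 + 4·M_1 + 1·M_2 = 6(Δ_1 - Δ_0) = -60
  1·M_1 + 4·M_2 + 1·M_3 = 6(Δ_2 - Δ_1) = -6
  1·M_2 + 4·M_3 + 1·M_4 = 6(Δ_3 - Δ_2) = 18
Natural end conditions: M_0 = M_4 = 0.
Hence M_0 = 0, M_1 = -429/28, M_2 = 9/7, M_3 = 117/28, M_4 = 0.
On [3, 4], g(t) = -2 - 67/28·(t - 3) + 117/56·(t - 3)² - 39/56·(t - 3)³.
With (t - 3) = 1/3: g(10/3) = -653/252.

-2.5913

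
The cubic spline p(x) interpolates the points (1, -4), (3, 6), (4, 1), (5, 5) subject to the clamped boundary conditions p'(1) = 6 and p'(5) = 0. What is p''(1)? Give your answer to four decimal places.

Write M_i for p''(x_i). With h_i = 2, 1, 1 and divided differences Δ_i = 5, -5, 4, the continuity of p' gives the tridiagonal system
  2·M_0 + 6·M_1 + 1·M_2 = 6(Δ_1 - Δ_0) = -60
  1·M_1 + 4·M_2 + 1·M_3 = 6(Δ_2 - Δ_1) = 54
Clamped end conditions give two more equations: 2h_0·M_0 + h_0·M_1 = 6(Δ_0 - p'(1)) = -6 and h_2·M_2 + 2h_2·M_3 = 6(p'(5) - Δ_2) = -24.
Forward elimination and back-substitution give M_0 = 72/11, M_1 = -177/11, M_2 = 258/11, M_3 = -261/11.

6.5455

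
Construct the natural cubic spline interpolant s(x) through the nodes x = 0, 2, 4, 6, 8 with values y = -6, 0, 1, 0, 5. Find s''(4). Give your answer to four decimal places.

Let m_i = s''(x_i). Step sizes h_i = 2, 2, 2, 2; slopes of the chords Δ_i = (y_(i+1) - y_i)/h_i = 3, 1/2, -1/2, 5/2.
  2·m_0 + 8·m_1 + 2·m_2 = 6(Δ_1 - Δ_0) = -15
  2·m_1 + 8·m_2 + 2·m_3 = 6(Δ_2 - Δ_1) = -6
  2·m_2 + 8·m_3 + 2·m_4 = 6(Δ_3 - Δ_2) = 18
Natural end conditions: m_0 = m_4 = 0.
Forward elimination and back-substitution give m_0 = 0, m_1 = -183/112, m_2 = -27/28, m_3 = 279/112, m_4 = 0.

-0.9643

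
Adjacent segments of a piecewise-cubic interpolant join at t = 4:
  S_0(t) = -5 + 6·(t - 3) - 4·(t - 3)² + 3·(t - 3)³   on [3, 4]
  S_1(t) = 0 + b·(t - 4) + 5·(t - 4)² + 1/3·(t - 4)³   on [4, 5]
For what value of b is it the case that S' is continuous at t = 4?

S_0'(t) = 6 - 8·(t - 3) + 9·(t - 3)², so S_0'(4) = 7. On the right, S_1'(4) = b, so b = 7.

7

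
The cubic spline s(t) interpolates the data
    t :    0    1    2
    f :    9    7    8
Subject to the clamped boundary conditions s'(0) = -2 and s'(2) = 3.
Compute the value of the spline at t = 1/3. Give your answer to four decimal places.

8.2593

Put M_i = s'' at the i-th knot. Here h = (1, 1) and Δ = (-2, 1), so the interior equations h_(i-1)·M_(i-1) + 2(h_(i-1)+h_i)·M_i + h_i·M_(i+1) = 6(Δ_i − Δ_(i-1)) read
  1·M_0 + 4·M_1 + 1·M_2 = 6(Δ_1 - Δ_0) = 18
Clamped end conditions give two more equations: 2h_0·M_0 + h_0·M_1 = 6(Δ_0 - s'(0)) = 0 and h_1·M_1 + 2h_1·M_2 = 6(s'(2) - Δ_1) = 12.
Hence M_0 = -2, M_1 = 4, M_2 = 4.
On [0, 1], s(t) = 9 - 2·t - 1·t² + 1·t³.
With t = 1/3: s(1/3) = 223/27.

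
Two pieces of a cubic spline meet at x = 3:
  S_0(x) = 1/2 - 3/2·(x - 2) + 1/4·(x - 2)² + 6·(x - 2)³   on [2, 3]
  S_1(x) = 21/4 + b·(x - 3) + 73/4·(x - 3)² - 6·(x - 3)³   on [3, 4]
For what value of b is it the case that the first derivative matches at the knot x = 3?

17

S_0'(x) = -3/2 + 1/2·(x - 2) + 18·(x - 2)², so S_0'(3) = 17. On the right, S_1'(3) = b, so b = 17.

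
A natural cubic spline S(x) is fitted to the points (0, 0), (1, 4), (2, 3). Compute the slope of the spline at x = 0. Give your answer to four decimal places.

Put M_i = S'' at the i-th knot. Here h = (1, 1) and Δ = (4, -1), so the interior equations h_(i-1)·M_(i-1) + 2(h_(i-1)+h_i)·M_i + h_i·M_(i+1) = 6(Δ_i − Δ_(i-1)) read
  1·M_0 + 4·M_1 + 1·M_2 = 6(Δ_1 - Δ_0) = -30
Natural end conditions: M_0 = M_2 = 0.
Hence M_0 = 0, M_1 = -15/2, M_2 = 0.
On [0, 1], S'(x) = b_0 + 2c_0·x + 3d_0·x² with b_0 = Δ_0 - h_0(2M_0 + M_1)/6 = 21/4, c_0 = M_0/2 = 0, d_0 = (M_1 - M_0)/(6h_0) = -5/4. So S'(0) = 21/4.

5.2500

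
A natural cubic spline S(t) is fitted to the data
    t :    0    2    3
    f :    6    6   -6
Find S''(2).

-12

Write M_i for S''(x_i). With h_i = 2, 1 and divided differences Δ_i = 0, -12, the continuity of S' gives the tridiagonal system
  2·M_0 + 6·M_1 + 1·M_2 = 6(Δ_1 - Δ_0) = -72
Natural end conditions: M_0 = M_2 = 0.
Solving: M_0 = 0, M_1 = -12, M_2 = 0.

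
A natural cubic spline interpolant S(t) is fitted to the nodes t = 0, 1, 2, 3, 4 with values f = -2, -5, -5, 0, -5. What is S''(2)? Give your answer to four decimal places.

With M_i denoting the second derivative at x_i, h_i = 1, 1, 1, 1, and Δ_i = (y_(i+1) − y_i)/h_i = -3, 0, 5, -5:
  1·M_0 + 4·M_1 + 1·M_2 = 6(Δ_1 - Δ_0) = 18
  1·M_1 + 4·M_2 + 1·M_3 = 6(Δ_2 - Δ_1) = 30
  1·M_2 + 4·M_3 + 1·M_4 = 6(Δ_3 - Δ_2) = -60
Natural end conditions: M_0 = M_4 = 0.
Forward elimination and back-substitution give M_0 = 0, M_1 = 45/28, M_2 = 81/7, M_3 = -501/28, M_4 = 0.

11.5714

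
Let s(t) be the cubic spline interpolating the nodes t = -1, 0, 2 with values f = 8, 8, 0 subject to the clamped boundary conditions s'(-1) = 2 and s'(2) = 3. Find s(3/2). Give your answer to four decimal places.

Put M_i = s'' at the i-th knot. Here h = (1, 2) and Δ = (0, -4), so the interior equations h_(i-1)·M_(i-1) + 2(h_(i-1)+h_i)·M_i + h_i·M_(i+1) = 6(Δ_i − Δ_(i-1)) read
  1·M_0 + 6·M_1 + 2·M_2 = 6(Δ_1 - Δ_0) = -24
Clamped end conditions give two more equations: 2h_0·M_0 + h_0·M_1 = 6(Δ_0 - s'(-1)) = -12 and h_1·M_1 + 2h_1·M_2 = 6(s'(2) - Δ_1) = 42.
Forward elimination and back-substitution give M_0 = -5/3, M_1 = -26/3, M_2 = 89/6.
On [0, 2], s(t) = 8 - 19/6·t - 13/3·t² + 47/24·t³.
With t = 3/2: s(3/2) = 7/64.

0.1094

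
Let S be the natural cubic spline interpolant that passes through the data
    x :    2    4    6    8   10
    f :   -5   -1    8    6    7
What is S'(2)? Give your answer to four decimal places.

0.9107

With m_i denoting the second derivative at x_i, h_i = 2, 2, 2, 2, and Δ_i = (y_(i+1) − y_i)/h_i = 2, 9/2, -1, 1/2:
  2·m_0 + 8·m_1 + 2·m_2 = 6(Δ_1 - Δ_0) = 15
  2·m_1 + 8·m_2 + 2·m_3 = 6(Δ_2 - Δ_1) = -33
  2·m_2 + 8·m_3 + 2·m_4 = 6(Δ_3 - Δ_2) = 9
Natural end conditions: m_0 = m_4 = 0.
Solving the tridiagonal system: m_0 = 0, m_1 = 183/56, m_2 = -39/7, m_3 = 141/56, m_4 = 0.
On [2, 4], S'(x) = b_0 + 2c_0·(x - 2) + 3d_0·(x - 2)² with b_0 = Δ_0 - h_0(2m_0 + m_1)/6 = 51/56, c_0 = m_0/2 = 0, d_0 = (m_1 - m_0)/(6h_0) = 61/224. So S'(2) = 51/56.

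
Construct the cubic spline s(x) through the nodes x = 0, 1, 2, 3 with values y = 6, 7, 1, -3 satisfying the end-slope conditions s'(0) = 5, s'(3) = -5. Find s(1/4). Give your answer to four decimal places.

7.0313

With m_i denoting the second derivative at x_i, h_i = 1, 1, 1, and Δ_i = (y_(i+1) − y_i)/h_i = 1, -6, -4:
  1·m_0 + 4·m_1 + 1·m_2 = 6(Δ_1 - Δ_0) = -42
  1·m_1 + 4·m_2 + 1·m_3 = 6(Δ_2 - Δ_1) = 12
Clamped end conditions give two more equations: 2h_0·m_0 + h_0·m_1 = 6(Δ_0 - s'(0)) = -24 and h_2·m_2 + 2h_2·m_3 = 6(s'(3) - Δ_2) = -6.
Solving the tridiagonal system: m_0 = -20/3, m_1 = -32/3, m_2 = 22/3, m_3 = -20/3.
On [0, 1], s(x) = 6 + 5·x - 10/3·x² - 2/3·x³.
With x = 1/4: s(1/4) = 225/32.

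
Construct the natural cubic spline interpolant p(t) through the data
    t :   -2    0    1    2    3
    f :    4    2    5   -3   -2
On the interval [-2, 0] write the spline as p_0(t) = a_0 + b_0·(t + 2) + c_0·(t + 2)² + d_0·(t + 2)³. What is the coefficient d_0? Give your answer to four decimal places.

0.6570

With M_i denoting the second derivative at x_i, h_i = 2, 1, 1, 1, and Δ_i = (y_(i+1) − y_i)/h_i = -1, 3, -8, 1:
  2·M_0 + 6·M_1 + 1·M_2 = 6(Δ_1 - Δ_0) = 24
  1·M_1 + 4·M_2 + 1·M_3 = 6(Δ_2 - Δ_1) = -66
  1·M_2 + 4·M_3 + 1·M_4 = 6(Δ_3 - Δ_2) = 54
Natural end conditions: M_0 = M_4 = 0.
Forward elimination and back-substitution give M_0 = 0, M_1 = 339/43, M_2 = -1002/43, M_3 = 831/43, M_4 = 0.
On [-2, 0], with p_0(t) = a_0 + b_0·(t + 2) + c_0·(t + 2)² + d_0·(t + 2)³: c_0 = M_0/2 = 0, d_0 = (M_1 - M_0)/(6h_0) = 113/172, b_0 = Δ_0 - h_0(2M_0 + M_1)/6 = -156/43.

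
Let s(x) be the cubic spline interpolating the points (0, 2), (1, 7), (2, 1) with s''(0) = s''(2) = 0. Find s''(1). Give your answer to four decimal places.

-16.5000

With m_i denoting the second derivative at x_i, h_i = 1, 1, and Δ_i = (y_(i+1) − y_i)/h_i = 5, -6:
  1·m_0 + 4·m_1 + 1·m_2 = 6(Δ_1 - Δ_0) = -66
Natural end conditions: m_0 = m_2 = 0.
Solving: m_0 = 0, m_1 = -33/2, m_2 = 0.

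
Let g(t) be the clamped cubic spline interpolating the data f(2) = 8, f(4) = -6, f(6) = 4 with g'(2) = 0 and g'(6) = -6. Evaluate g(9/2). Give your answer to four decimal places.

-3.8750

Write σ_i for g''(x_i). With h_i = 2, 2 and divided differences Δ_i = -7, 5, the continuity of g' gives the tridiagonal system
  2·σ_0 + 8·σ_1 + 2·σ_2 = 6(Δ_1 - Δ_0) = 72
Clamped end conditions give two more equations: 2h_0·σ_0 + h_0·σ_1 = 6(Δ_0 - g'(2)) = -42 and h_1·σ_1 + 2h_1·σ_2 = 6(g'(6) - Δ_1) = -66.
Hence σ_0 = -21, σ_1 = 21, σ_2 = -27.
On [4, 6], g(t) = -6 + 0·(t - 4) + 21/2·(t - 4)² - 4·(t - 4)³.
With (t - 4) = 1/2: g(9/2) = -31/8.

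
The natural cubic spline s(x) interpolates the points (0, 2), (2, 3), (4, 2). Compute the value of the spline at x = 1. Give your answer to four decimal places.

2.6875

Write M_i for s''(x_i). With h_i = 2, 2 and divided differences Δ_i = 1/2, -1/2, the continuity of s' gives the tridiagonal system
  2·M_0 + 8·M_1 + 2·M_2 = 6(Δ_1 - Δ_0) = -6
Natural end conditions: M_0 = M_2 = 0.
Forward elimination and back-substitution give M_0 = 0, M_1 = -3/4, M_2 = 0.
On [0, 2], s(x) = 2 + 3/4·x + 0·x² - 1/16·x³.
With x = 1: s(1) = 43/16.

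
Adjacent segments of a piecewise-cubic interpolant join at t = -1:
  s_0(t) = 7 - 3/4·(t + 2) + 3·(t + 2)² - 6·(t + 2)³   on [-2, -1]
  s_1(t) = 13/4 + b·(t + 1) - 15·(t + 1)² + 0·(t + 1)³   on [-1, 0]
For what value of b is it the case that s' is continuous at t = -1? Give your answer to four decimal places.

-12.7500

s_0'(t) = -3/4 + 6·(t + 2) - 18·(t + 2)², so s_0'(-1) = -51/4. On the right, s_1'(-1) = b, so b = -51/4.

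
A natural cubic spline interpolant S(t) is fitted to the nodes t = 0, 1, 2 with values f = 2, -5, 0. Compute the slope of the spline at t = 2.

8

With M_i denoting the second derivative at x_i, h_i = 1, 1, and Δ_i = (y_(i+1) − y_i)/h_i = -7, 5:
  1·M_0 + 4·M_1 + 1·M_2 = 6(Δ_1 - Δ_0) = 72
Natural end conditions: M_0 = M_2 = 0.
Solving: M_0 = 0, M_1 = 18, M_2 = 0.
On [1, 2], S'(t) = b_1 + 2c_1·(t - 1) + 3d_1·(t - 1)² with b_1 = Δ_1 - h_1(2M_1 + M_2)/6 = -1, c_1 = M_1/2 = 9, d_1 = (M_2 - M_1)/(6h_1) = -3. So S'(2) = 8.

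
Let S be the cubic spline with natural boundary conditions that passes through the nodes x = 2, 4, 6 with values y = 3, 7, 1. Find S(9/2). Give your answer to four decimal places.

6.3203

Let σ_i = S''(x_i). Step sizes h_i = 2, 2; slopes of the chords Δ_i = (y_(i+1) - y_i)/h_i = 2, -3.
  2·σ_0 + 8·σ_1 + 2·σ_2 = 6(Δ_1 - Δ_0) = -30
Natural end conditions: σ_0 = σ_2 = 0.
Forward elimination and back-substitution give σ_0 = 0, σ_1 = -15/4, σ_2 = 0.
On [4, 6], S(x) = 7 - 1/2·(x - 4) - 15/8·(x - 4)² + 5/16·(x - 4)³.
With (x - 4) = 1/2: S(9/2) = 809/128.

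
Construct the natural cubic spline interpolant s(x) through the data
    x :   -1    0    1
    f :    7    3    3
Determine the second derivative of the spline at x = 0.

6

With M_i denoting the second derivative at x_i, h_i = 1, 1, and Δ_i = (y_(i+1) − y_i)/h_i = -4, 0:
  1·M_0 + 4·M_1 + 1·M_2 = 6(Δ_1 - Δ_0) = 24
Natural end conditions: M_0 = M_2 = 0.
Solving: M_0 = 0, M_1 = 6, M_2 = 0.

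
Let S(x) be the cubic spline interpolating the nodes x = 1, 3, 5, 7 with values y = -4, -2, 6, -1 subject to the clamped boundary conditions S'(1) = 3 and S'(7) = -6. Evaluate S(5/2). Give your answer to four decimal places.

Put M_i = S'' at the i-th knot. Here h = (2, 2, 2) and Δ = (1, 4, -7/2), so the interior equations h_(i-1)·M_(i-1) + 2(h_(i-1)+h_i)·M_i + h_i·M_(i+1) = 6(Δ_i − Δ_(i-1)) read
  2·M_0 + 8·M_1 + 2·M_2 = 6(Δ_1 - Δ_0) = 18
  2·M_1 + 8·M_2 + 2·M_3 = 6(Δ_2 - Δ_1) = -45
Clamped end conditions give two more equations: 2h_0·M_0 + h_0·M_1 = 6(Δ_0 - S'(1)) = -12 and h_2·M_2 + 2h_2·M_3 = 6(S'(7) - Δ_2) = -15.
Solving the tridiagonal system: M_0 = -57/10, M_1 = 27/5, M_2 = -69/10, M_3 = -3/10.
On [1, 3], S(x) = -4 + 3·(x - 1) - 57/20·(x - 1)² + 37/40·(x - 1)³.
With (x - 1) = 3/2: S(5/2) = -893/320.

-2.7906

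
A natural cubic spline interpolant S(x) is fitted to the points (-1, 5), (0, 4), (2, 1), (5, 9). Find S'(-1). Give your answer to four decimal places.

-0.7619

With M_i denoting the second derivative at x_i, h_i = 1, 2, 3, and Δ_i = (y_(i+1) − y_i)/h_i = -1, -3/2, 8/3:
  1·M_0 + 6·M_1 + 2·M_2 = 6(Δ_1 - Δ_0) = -3
  2·M_1 + 10·M_2 + 3·M_3 = 6(Δ_2 - Δ_1) = 25
Natural end conditions: M_0 = M_3 = 0.
Hence M_0 = 0, M_1 = -10/7, M_2 = 39/14, M_3 = 0.
On [-1, 0], S'(x) = b_0 + 2c_0·(x + 1) + 3d_0·(x + 1)² with b_0 = Δ_0 - h_0(2M_0 + M_1)/6 = -16/21, c_0 = M_0/2 = 0, d_0 = (M_1 - M_0)/(6h_0) = -5/21. So S'(-1) = -16/21.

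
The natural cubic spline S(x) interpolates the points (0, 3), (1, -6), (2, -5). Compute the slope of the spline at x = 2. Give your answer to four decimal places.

3.5000

Put σ_i = S'' at the i-th knot. Here h = (1, 1) and Δ = (-9, 1), so the interior equations h_(i-1)·σ_(i-1) + 2(h_(i-1)+h_i)·σ_i + h_i·σ_(i+1) = 6(Δ_i − Δ_(i-1)) read
  1·σ_0 + 4·σ_1 + 1·σ_2 = 6(Δ_1 - Δ_0) = 60
Natural end conditions: σ_0 = σ_2 = 0.
Forward elimination and back-substitution give σ_0 = 0, σ_1 = 15, σ_2 = 0.
On [1, 2], S'(x) = b_1 + 2c_1·(x - 1) + 3d_1·(x - 1)² with b_1 = Δ_1 - h_1(2σ_1 + σ_2)/6 = -4, c_1 = σ_1/2 = 15/2, d_1 = (σ_2 - σ_1)/(6h_1) = -5/2. So S'(2) = 7/2.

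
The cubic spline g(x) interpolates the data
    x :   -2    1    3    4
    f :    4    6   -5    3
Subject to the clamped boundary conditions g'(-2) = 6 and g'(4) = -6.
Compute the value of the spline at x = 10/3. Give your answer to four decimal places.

-1.2014

Write σ_i for g''(x_i). With h_i = 3, 2, 1 and divided differences Δ_i = 2/3, -11/2, 8, the continuity of g' gives the tridiagonal system
  3·σ_0 + 10·σ_1 + 2·σ_2 = 6(Δ_1 - Δ_0) = -37
  2·σ_1 + 6·σ_2 + 1·σ_3 = 6(Δ_2 - Δ_1) = 81
Clamped end conditions give two more equations: 2h_0·σ_0 + h_0·σ_1 = 6(Δ_0 - g'(-2)) = -32 and h_2·σ_2 + 2h_2·σ_3 = 6(g'(4) - Δ_2) = -84.
Hence σ_0 = -21/19, σ_1 = -482/57, σ_2 = 1450/57, σ_3 = -3119/57.
On [3, 4], g(x) = -5 + 985/114·(x - 3) + 725/57·(x - 3)² - 1523/114·(x - 3)³.
With (x - 3) = 1/3: g(10/3) = -1849/1539.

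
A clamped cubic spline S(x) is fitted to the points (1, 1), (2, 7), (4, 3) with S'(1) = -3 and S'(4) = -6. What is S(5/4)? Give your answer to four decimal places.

1.1875

Write σ_i for S''(x_i). With h_i = 1, 2 and divided differences Δ_i = 6, -2, the continuity of S' gives the tridiagonal system
  1·σ_0 + 6·σ_1 + 2·σ_2 = 6(Δ_1 - Δ_0) = -48
Clamped end conditions give two more equations: 2h_0·σ_0 + h_0·σ_1 = 6(Δ_0 - S'(1)) = 54 and h_1·σ_1 + 2h_1·σ_2 = 6(S'(4) - Δ_1) = -24.
Solving: σ_0 = 34, σ_1 = -14, σ_2 = 1.
On [1, 2], S(x) = 1 - 3·(x - 1) + 17·(x - 1)² - 8·(x - 1)³.
With (x - 1) = 1/4: S(5/4) = 19/16.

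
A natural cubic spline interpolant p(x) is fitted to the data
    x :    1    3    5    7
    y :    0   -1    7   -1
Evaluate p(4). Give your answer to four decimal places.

3.5250

Write σ_i for p''(x_i). With h_i = 2, 2, 2 and divided differences Δ_i = -1/2, 4, -4, the continuity of p' gives the tridiagonal system
  2·σ_0 + 8·σ_1 + 2·σ_2 = 6(Δ_1 - Δ_0) = 27
  2·σ_1 + 8·σ_2 + 2·σ_3 = 6(Δ_2 - Δ_1) = -48
Natural end conditions: σ_0 = σ_3 = 0.
Forward elimination and back-substitution give σ_0 = 0, σ_1 = 26/5, σ_2 = -73/10, σ_3 = 0.
On [3, 5], p(x) = -1 + 89/30·(x - 3) + 13/5·(x - 3)² - 25/24·(x - 3)³.
With (x - 3) = 1: p(4) = 141/40.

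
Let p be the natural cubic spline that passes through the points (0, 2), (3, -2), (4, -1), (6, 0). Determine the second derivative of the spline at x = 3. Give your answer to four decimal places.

1.8511

With M_i denoting the second derivative at x_i, h_i = 3, 1, 2, and Δ_i = (y_(i+1) − y_i)/h_i = -4/3, 1, 1/2:
  3·M_0 + 8·M_1 + 1·M_2 = 6(Δ_1 - Δ_0) = 14
  1·M_1 + 6·M_2 + 2·M_3 = 6(Δ_2 - Δ_1) = -3
Natural end conditions: M_0 = M_3 = 0.
Forward elimination and back-substitution give M_0 = 0, M_1 = 87/47, M_2 = -38/47, M_3 = 0.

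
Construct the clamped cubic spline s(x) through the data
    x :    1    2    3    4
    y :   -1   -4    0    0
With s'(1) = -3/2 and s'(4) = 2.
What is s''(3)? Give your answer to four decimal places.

Put M_i = s'' at the i-th knot. Here h = (1, 1, 1) and Δ = (-3, 4, 0), so the interior equations h_(i-1)·M_(i-1) + 2(h_(i-1)+h_i)·M_i + h_i·M_(i+1) = 6(Δ_i − Δ_(i-1)) read
  1·M_0 + 4·M_1 + 1·M_2 = 6(Δ_1 - Δ_0) = 42
  1·M_1 + 4·M_2 + 1·M_3 = 6(Δ_2 - Δ_1) = -24
Clamped end conditions give two more equations: 2h_0·M_0 + h_0·M_1 = 6(Δ_0 - s'(1)) = -9 and h_2·M_2 + 2h_2·M_3 = 6(s'(4) - Δ_2) = 12.
Solving: M_0 = -196/15, M_1 = 257/15, M_2 = -202/15, M_3 = 191/15.

-13.4667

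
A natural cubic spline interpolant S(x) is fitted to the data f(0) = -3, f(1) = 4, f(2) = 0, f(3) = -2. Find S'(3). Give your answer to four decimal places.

Let M_i = S''(x_i). Step sizes h_i = 1, 1, 1; slopes of the chords Δ_i = (y_(i+1) - y_i)/h_i = 7, -4, -2.
  1·M_0 + 4·M_1 + 1·M_2 = 6(Δ_1 - Δ_0) = -66
  1·M_1 + 4·M_2 + 1·M_3 = 6(Δ_2 - Δ_1) = 12
Natural end conditions: M_0 = M_3 = 0.
Hence M_0 = 0, M_1 = -92/5, M_2 = 38/5, M_3 = 0.
On [2, 3], S'(x) = b_2 + 2c_2·(x - 2) + 3d_2·(x - 2)² with b_2 = Δ_2 - h_2(2M_2 + M_3)/6 = -68/15, c_2 = M_2/2 = 19/5, d_2 = (M_3 - M_2)/(6h_2) = -19/15. So S'(3) = -11/15.

-0.7333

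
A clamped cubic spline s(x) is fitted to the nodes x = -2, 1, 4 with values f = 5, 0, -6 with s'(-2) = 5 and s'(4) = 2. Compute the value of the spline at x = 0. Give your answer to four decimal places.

4.4074

With M_i denoting the second derivative at x_i, h_i = 3, 3, and Δ_i = (y_(i+1) − y_i)/h_i = -5/3, -2:
  3·M_0 + 12·M_1 + 3·M_2 = 6(Δ_1 - Δ_0) = -2
Clamped end conditions give two more equations: 2h_0·M_0 + h_0·M_1 = 6(Δ_0 - s'(-2)) = -40 and h_1·M_1 + 2h_1·M_2 = 6(s'(4) - Δ_1) = 24.
Solving: M_0 = -7, M_1 = 2/3, M_2 = 11/3.
On [-2, 1], s(x) = 5 + 5·(x + 2) - 7/2·(x + 2)² + 23/54·(x + 2)³.
With (x + 2) = 2: s(0) = 119/27.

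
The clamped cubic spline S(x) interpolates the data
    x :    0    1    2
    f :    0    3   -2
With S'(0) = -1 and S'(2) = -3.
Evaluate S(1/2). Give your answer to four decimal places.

Put M_i = S'' at the i-th knot. Here h = (1, 1) and Δ = (3, -5), so the interior equations h_(i-1)·M_(i-1) + 2(h_(i-1)+h_i)·M_i + h_i·M_(i+1) = 6(Δ_i − Δ_(i-1)) read
  1·M_0 + 4·M_1 + 1·M_2 = 6(Δ_1 - Δ_0) = -48
Clamped end conditions give two more equations: 2h_0·M_0 + h_0·M_1 = 6(Δ_0 - S'(0)) = 24 and h_1·M_1 + 2h_1·M_2 = 6(S'(2) - Δ_1) = 12.
Solving: M_0 = 23, M_1 = -22, M_2 = 17.
On [0, 1], S(x) = 0 - 1·x + 23/2·x² - 15/2·x³.
With x = 1/2: S(1/2) = 23/16.

1.4375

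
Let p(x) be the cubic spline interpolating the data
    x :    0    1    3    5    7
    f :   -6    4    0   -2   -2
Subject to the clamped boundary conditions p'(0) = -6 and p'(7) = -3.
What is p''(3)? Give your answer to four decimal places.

6.7674

Let M_i = p''(x_i). Step sizes h_i = 1, 2, 2, 2; slopes of the chords Δ_i = (y_(i+1) - y_i)/h_i = 10, -2, -1, 0.
  1·M_0 + 6·M_1 + 2·M_2 = 6(Δ_1 - Δ_0) = -72
  2·M_1 + 8·M_2 + 2·M_3 = 6(Δ_2 - Δ_1) = 6
  2·M_2 + 8·M_3 + 2·M_4 = 6(Δ_3 - Δ_2) = 6
Clamped end conditions give two more equations: 2h_0·M_0 + h_0·M_1 = 6(Δ_0 - p'(0)) = 96 and h_3·M_3 + 2h_3·M_4 = 6(p'(7) - Δ_3) = -18.
Forward elimination and back-substitution give M_0 = 2586/43, M_1 = -1044/43, M_2 = 291/43, M_3 = 9/43, M_4 = -198/43.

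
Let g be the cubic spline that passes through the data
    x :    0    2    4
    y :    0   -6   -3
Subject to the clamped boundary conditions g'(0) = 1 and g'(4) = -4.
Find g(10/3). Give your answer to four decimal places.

Put σ_i = g'' at the i-th knot. Here h = (2, 2) and Δ = (-3, 3/2), so the interior equations h_(i-1)·σ_(i-1) + 2(h_(i-1)+h_i)·σ_i + h_i·σ_(i+1) = 6(Δ_i − Δ_(i-1)) read
  2·σ_0 + 8·σ_1 + 2·σ_2 = 6(Δ_1 - Δ_0) = 27
Clamped end conditions give two more equations: 2h_0·σ_0 + h_0·σ_1 = 6(Δ_0 - g'(0)) = -24 and h_1·σ_1 + 2h_1·σ_2 = 6(g'(4) - Δ_1) = -33.
Solving the tridiagonal system: σ_0 = -85/8, σ_1 = 37/4, σ_2 = -103/8.
On [2, 4], g(x) = -6 - 3/8·(x - 2) + 37/8·(x - 2)² - 59/32·(x - 2)³.
With (x - 2) = 4/3: g(10/3) = -143/54.

-2.6481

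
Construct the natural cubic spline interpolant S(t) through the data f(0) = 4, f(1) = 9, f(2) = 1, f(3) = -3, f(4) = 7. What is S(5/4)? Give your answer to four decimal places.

With M_i denoting the second derivative at x_i, h_i = 1, 1, 1, 1, and Δ_i = (y_(i+1) − y_i)/h_i = 5, -8, -4, 10:
  1·M_0 + 4·M_1 + 1·M_2 = 6(Δ_1 - Δ_0) = -78
  1·M_1 + 4·M_2 + 1·M_3 = 6(Δ_2 - Δ_1) = 24
  1·M_2 + 4·M_3 + 1·M_4 = 6(Δ_3 - Δ_2) = 84
Natural end conditions: M_0 = M_4 = 0.
Solving the tridiagonal system: M_0 = 0, M_1 = -591/28, M_2 = 45/7, M_3 = 543/28, M_4 = 0.
On [1, 2], S(t) = 9 - 57/28·(t - 1) - 591/56·(t - 1)² + 257/56·(t - 1)³.
With (t - 1) = 1/4: S(5/4) = 28325/3584.

7.9032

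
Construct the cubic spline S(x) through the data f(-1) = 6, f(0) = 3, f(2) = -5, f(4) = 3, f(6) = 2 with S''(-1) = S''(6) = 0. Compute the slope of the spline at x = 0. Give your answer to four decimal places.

-4.2561

With M_i denoting the second derivative at x_i, h_i = 1, 2, 2, 2, and Δ_i = (y_(i+1) − y_i)/h_i = -3, -4, 4, -1/2:
  1·M_0 + 6·M_1 + 2·M_2 = 6(Δ_1 - Δ_0) = -6
  2·M_1 + 8·M_2 + 2·M_3 = 6(Δ_2 - Δ_1) = 48
  2·M_2 + 8·M_3 + 2·M_4 = 6(Δ_3 - Δ_2) = -27
Natural end conditions: M_0 = M_4 = 0.
Hence M_0 = 0, M_1 = -309/82, M_2 = 681/82, M_3 = -447/82, M_4 = 0.
On [0, 2], S'(x) = b_1 + 2c_1·x + 3d_1·x² with b_1 = Δ_1 - h_1(2M_1 + M_2)/6 = -349/82, c_1 = M_1/2 = -309/164, d_1 = (M_2 - M_1)/(6h_1) = 165/164. So S'(0) = -349/82.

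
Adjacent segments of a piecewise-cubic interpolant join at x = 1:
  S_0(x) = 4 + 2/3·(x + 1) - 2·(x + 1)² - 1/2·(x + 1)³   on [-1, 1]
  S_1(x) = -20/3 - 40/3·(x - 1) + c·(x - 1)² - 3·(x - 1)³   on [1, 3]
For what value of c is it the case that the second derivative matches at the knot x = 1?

-5

S_0''(x) = -4 - 3·(x + 1), so S_0''(1) = -10. On the right, S_1''(1) = 2c, so c = -5.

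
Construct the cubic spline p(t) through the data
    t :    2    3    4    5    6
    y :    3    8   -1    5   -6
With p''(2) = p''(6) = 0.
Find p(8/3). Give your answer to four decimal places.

Put M_i = p'' at the i-th knot. Here h = (1, 1, 1, 1) and Δ = (5, -9, 6, -11), so the interior equations h_(i-1)·M_(i-1) + 2(h_(i-1)+h_i)·M_i + h_i·M_(i+1) = 6(Δ_i − Δ_(i-1)) read
  1·M_0 + 4·M_1 + 1·M_2 = 6(Δ_1 - Δ_0) = -84
  1·M_1 + 4·M_2 + 1·M_3 = 6(Δ_2 - Δ_1) = 90
  1·M_2 + 4·M_3 + 1·M_4 = 6(Δ_3 - Δ_2) = -102
Natural end conditions: M_0 = M_4 = 0.
Solving the tridiagonal system: M_0 = 0, M_1 = -123/4, M_2 = 39, M_3 = -141/4, M_4 = 0.
On [2, 3], p(t) = 3 + 81/8·(t - 2) + 0·(t - 2)² - 41/8·(t - 2)³.
With (t - 2) = 2/3: p(8/3) = 889/108.

8.2315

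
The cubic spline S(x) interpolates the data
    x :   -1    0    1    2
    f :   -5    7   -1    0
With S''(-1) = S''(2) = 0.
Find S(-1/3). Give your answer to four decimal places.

With M_i denoting the second derivative at x_i, h_i = 1, 1, 1, and Δ_i = (y_(i+1) − y_i)/h_i = 12, -8, 1:
  1·M_0 + 4·M_1 + 1·M_2 = 6(Δ_1 - Δ_0) = -120
  1·M_1 + 4·M_2 + 1·M_3 = 6(Δ_2 - Δ_1) = 54
Natural end conditions: M_0 = M_3 = 0.
Solving: M_0 = 0, M_1 = -178/5, M_2 = 112/5, M_3 = 0.
On [-1, 0], S(x) = -5 + 269/15·(x + 1) + 0·(x + 1)² - 89/15·(x + 1)³.
With (x + 1) = 2/3: S(-1/3) = 421/81.

5.1975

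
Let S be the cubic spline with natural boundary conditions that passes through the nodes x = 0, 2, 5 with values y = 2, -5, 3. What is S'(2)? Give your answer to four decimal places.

Let σ_i = S''(x_i). Step sizes h_i = 2, 3; slopes of the chords Δ_i = (y_(i+1) - y_i)/h_i = -7/2, 8/3.
  2·σ_0 + 10·σ_1 + 3·σ_2 = 6(Δ_1 - Δ_0) = 37
Natural end conditions: σ_0 = σ_2 = 0.
Solving the tridiagonal system: σ_0 = 0, σ_1 = 37/10, σ_2 = 0.
On [2, 5], S'(x) = b_1 + 2c_1·(x - 2) + 3d_1·(x - 2)² with b_1 = Δ_1 - h_1(2σ_1 + σ_2)/6 = -31/30, c_1 = σ_1/2 = 37/20, d_1 = (σ_2 - σ_1)/(6h_1) = -37/180. So S'(2) = -31/30.

-1.0333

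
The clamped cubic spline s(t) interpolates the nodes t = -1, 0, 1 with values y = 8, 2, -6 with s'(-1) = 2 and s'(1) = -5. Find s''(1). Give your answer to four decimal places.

8.5000

Write M_i for s''(x_i). With h_i = 1, 1 and divided differences Δ_i = -6, -8, the continuity of s' gives the tridiagonal system
  1·M_0 + 4·M_1 + 1·M_2 = 6(Δ_1 - Δ_0) = -12
Clamped end conditions give two more equations: 2h_0·M_0 + h_0·M_1 = 6(Δ_0 - s'(-1)) = -48 and h_1·M_1 + 2h_1·M_2 = 6(s'(1) - Δ_1) = 18.
Hence M_0 = -49/2, M_1 = 1, M_2 = 17/2.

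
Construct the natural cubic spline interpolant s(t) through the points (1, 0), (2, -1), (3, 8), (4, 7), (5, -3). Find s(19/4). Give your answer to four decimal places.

With M_i denoting the second derivative at x_i, h_i = 1, 1, 1, 1, and Δ_i = (y_(i+1) − y_i)/h_i = -1, 9, -1, -10:
  1·M_0 + 4·M_1 + 1·M_2 = 6(Δ_1 - Δ_0) = 60
  1·M_1 + 4·M_2 + 1·M_3 = 6(Δ_2 - Δ_1) = -60
  1·M_2 + 4·M_3 + 1·M_4 = 6(Δ_3 - Δ_2) = -54
Natural end conditions: M_0 = M_4 = 0.
Solving the tridiagonal system: M_0 = 0, M_1 = 543/28, M_2 = -123/7, M_3 = -255/28, M_4 = 0.
On [4, 5], s(t) = 7 - 195/28·(t - 4) - 255/56·(t - 4)² + 85/56·(t - 4)³.
With (t - 4) = 3/4: s(19/4) = -517/3584.

-0.1443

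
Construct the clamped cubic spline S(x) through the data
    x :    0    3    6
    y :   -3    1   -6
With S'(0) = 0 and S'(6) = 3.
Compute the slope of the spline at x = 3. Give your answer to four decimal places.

-1.5000

Put M_i = S'' at the i-th knot. Here h = (3, 3) and Δ = (4/3, -7/3), so the interior equations h_(i-1)·M_(i-1) + 2(h_(i-1)+h_i)·M_i + h_i·M_(i+1) = 6(Δ_i − Δ_(i-1)) read
  3·M_0 + 12·M_1 + 3·M_2 = 6(Δ_1 - Δ_0) = -22
Clamped end conditions give two more equations: 2h_0·M_0 + h_0·M_1 = 6(Δ_0 - S'(0)) = 8 and h_1·M_1 + 2h_1·M_2 = 6(S'(6) - Δ_1) = 32.
Forward elimination and back-substitution give M_0 = 11/3, M_1 = -14/3, M_2 = 23/3.
On [3, 6], S'(x) = b_1 + 2c_1·(x - 3) + 3d_1·(x - 3)² with b_1 = Δ_1 - h_1(2M_1 + M_2)/6 = -3/2, c_1 = M_1/2 = -7/3, d_1 = (M_2 - M_1)/(6h_1) = 37/54. So S'(3) = -3/2.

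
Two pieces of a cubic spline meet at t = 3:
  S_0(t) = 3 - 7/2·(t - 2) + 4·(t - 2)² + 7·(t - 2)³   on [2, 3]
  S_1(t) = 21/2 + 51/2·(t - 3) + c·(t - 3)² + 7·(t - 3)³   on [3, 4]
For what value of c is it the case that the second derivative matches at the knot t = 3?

S_0''(t) = 8 + 42·(t - 2), so S_0''(3) = 50. On the right, S_1''(3) = 2c, so c = 25.

25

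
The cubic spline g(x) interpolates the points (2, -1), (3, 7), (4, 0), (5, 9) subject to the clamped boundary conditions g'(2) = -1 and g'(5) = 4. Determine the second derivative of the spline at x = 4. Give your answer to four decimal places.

44.9333

Write M_i for g''(x_i). With h_i = 1, 1, 1 and divided differences Δ_i = 8, -7, 9, the continuity of g' gives the tridiagonal system
  1·M_0 + 4·M_1 + 1·M_2 = 6(Δ_1 - Δ_0) = -90
  1·M_1 + 4·M_2 + 1·M_3 = 6(Δ_2 - Δ_1) = 96
Clamped end conditions give two more equations: 2h_0·M_0 + h_0·M_1 = 6(Δ_0 - g'(2)) = 54 and h_2·M_2 + 2h_2·M_3 = 6(g'(5) - Δ_2) = -30.
Solving: M_0 = 752/15, M_1 = -694/15, M_2 = 674/15, M_3 = -562/15.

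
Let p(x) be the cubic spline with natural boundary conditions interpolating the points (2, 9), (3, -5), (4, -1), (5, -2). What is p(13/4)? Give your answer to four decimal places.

-5.0906

With σ_i denoting the second derivative at x_i, h_i = 1, 1, 1, and Δ_i = (y_(i+1) − y_i)/h_i = -14, 4, -1:
  1·σ_0 + 4·σ_1 + 1·σ_2 = 6(Δ_1 - Δ_0) = 108
  1·σ_1 + 4·σ_2 + 1·σ_3 = 6(Δ_2 - Δ_1) = -30
Natural end conditions: σ_0 = σ_3 = 0.
Hence σ_0 = 0, σ_1 = 154/5, σ_2 = -76/5, σ_3 = 0.
On [3, 4], p(x) = -5 - 56/15·(x - 3) + 77/5·(x - 3)² - 23/3·(x - 3)³.
With (x - 3) = 1/4: p(13/4) = -1629/320.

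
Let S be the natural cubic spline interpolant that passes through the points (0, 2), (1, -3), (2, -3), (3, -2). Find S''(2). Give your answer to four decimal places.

Write M_i for S''(x_i). With h_i = 1, 1, 1 and divided differences Δ_i = -5, 0, 1, the continuity of S' gives the tridiagonal system
  1·M_0 + 4·M_1 + 1·M_2 = 6(Δ_1 - Δ_0) = 30
  1·M_1 + 4·M_2 + 1·M_3 = 6(Δ_2 - Δ_1) = 6
Natural end conditions: M_0 = M_3 = 0.
Solving: M_0 = 0, M_1 = 38/5, M_2 = -2/5, M_3 = 0.

-0.4000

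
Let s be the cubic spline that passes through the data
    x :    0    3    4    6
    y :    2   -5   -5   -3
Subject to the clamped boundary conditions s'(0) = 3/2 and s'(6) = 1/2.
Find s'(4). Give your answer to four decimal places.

0.8810

Put σ_i = s'' at the i-th knot. Here h = (3, 1, 2) and Δ = (-7/3, 0, 1), so the interior equations h_(i-1)·σ_(i-1) + 2(h_(i-1)+h_i)·σ_i + h_i·σ_(i+1) = 6(Δ_i − Δ_(i-1)) read
  3·σ_0 + 8·σ_1 + 1·σ_2 = 6(Δ_1 - Δ_0) = 14
  1·σ_1 + 6·σ_2 + 2·σ_3 = 6(Δ_2 - Δ_1) = 6
Clamped end conditions give two more equations: 2h_0·σ_0 + h_0·σ_1 = 6(Δ_0 - s'(0)) = -23 and h_2·σ_2 + 2h_2·σ_3 = 6(s'(6) - Δ_2) = -3.
Hence σ_0 = -241/42, σ_1 = 80/21, σ_2 = 31/42, σ_3 = -47/42.
On [4, 6], s'(x) = b_2 + 2c_2·(x - 4) + 3d_2·(x - 4)² with b_2 = Δ_2 - h_2(2σ_2 + σ_3)/6 = 37/42, c_2 = σ_2/2 = 31/84, d_2 = (σ_3 - σ_2)/(6h_2) = -13/84. So s'(4) = 37/42.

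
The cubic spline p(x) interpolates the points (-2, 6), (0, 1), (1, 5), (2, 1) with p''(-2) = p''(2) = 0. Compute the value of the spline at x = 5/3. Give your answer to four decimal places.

With M_i denoting the second derivative at x_i, h_i = 2, 1, 1, and Δ_i = (y_(i+1) − y_i)/h_i = -5/2, 4, -4:
  2·M_0 + 6·M_1 + 1·M_2 = 6(Δ_1 - Δ_0) = 39
  1·M_1 + 4·M_2 + 1·M_3 = 6(Δ_2 - Δ_1) = -48
Natural end conditions: M_0 = M_3 = 0.
Solving: M_0 = 0, M_1 = 204/23, M_2 = -327/23, M_3 = 0.
On [1, 2], p(x) = 5 + 17/23·(x - 1) - 327/46·(x - 1)² + 109/46·(x - 1)³.
With (x - 1) = 2/3: p(5/3) = 1885/621.

3.0354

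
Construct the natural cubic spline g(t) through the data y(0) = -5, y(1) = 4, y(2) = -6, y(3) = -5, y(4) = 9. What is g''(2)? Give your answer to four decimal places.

Let m_i = g''(x_i). Step sizes h_i = 1, 1, 1, 1; slopes of the chords Δ_i = (y_(i+1) - y_i)/h_i = 9, -10, 1, 14.
  1·m_0 + 4·m_1 + 1·m_2 = 6(Δ_1 - Δ_0) = -114
  1·m_1 + 4·m_2 + 1·m_3 = 6(Δ_2 - Δ_1) = 66
  1·m_2 + 4·m_3 + 1·m_4 = 6(Δ_3 - Δ_2) = 78
Natural end conditions: m_0 = m_4 = 0.
Forward elimination and back-substitution give m_0 = 0, m_1 = -237/7, m_2 = 150/7, m_3 = 99/7, m_4 = 0.

21.4286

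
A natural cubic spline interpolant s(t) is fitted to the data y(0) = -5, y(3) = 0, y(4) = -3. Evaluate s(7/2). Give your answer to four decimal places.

Write m_i for s''(x_i). With h_i = 3, 1 and divided differences Δ_i = 5/3, -3, the continuity of s' gives the tridiagonal system
  3·m_0 + 8·m_1 + 1·m_2 = 6(Δ_1 - Δ_0) = -28
Natural end conditions: m_0 = m_2 = 0.
Solving: m_0 = 0, m_1 = -7/2, m_2 = 0.
On [3, 4], s(t) = 0 - 11/6·(t - 3) - 7/4·(t - 3)² + 7/12·(t - 3)³.
With (t - 3) = 1/2: s(7/2) = -41/32.

-1.2813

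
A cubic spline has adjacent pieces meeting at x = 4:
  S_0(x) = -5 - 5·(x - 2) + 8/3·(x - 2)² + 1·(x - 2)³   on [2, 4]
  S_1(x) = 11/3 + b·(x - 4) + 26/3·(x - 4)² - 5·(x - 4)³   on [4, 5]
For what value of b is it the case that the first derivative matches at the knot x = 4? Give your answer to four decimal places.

S_0'(x) = -5 + 16/3·(x - 2) + 3·(x - 2)², so S_0'(4) = 53/3. On the right, S_1'(4) = b, so b = 53/3.

17.6667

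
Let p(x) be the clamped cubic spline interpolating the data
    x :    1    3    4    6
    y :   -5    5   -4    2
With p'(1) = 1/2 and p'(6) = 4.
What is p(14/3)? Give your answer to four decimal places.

Let M_i = p''(x_i). Step sizes h_i = 2, 1, 2; slopes of the chords Δ_i = (y_(i+1) - y_i)/h_i = 5, -9, 3.
  2·M_0 + 6·M_1 + 1·M_2 = 6(Δ_1 - Δ_0) = -84
  1·M_1 + 6·M_2 + 2·M_3 = 6(Δ_2 - Δ_1) = 72
Clamped end conditions give two more equations: 2h_0·M_0 + h_0·M_1 = 6(Δ_0 - p'(1)) = 27 and h_2·M_2 + 2h_2·M_3 = 6(p'(6) - Δ_2) = 6.
Hence M_0 = 587/32, M_1 = -371/16, M_2 = 295/16, M_3 = -247/32.
On [4, 6], p(x) = -4 - 215/32·(x - 4) + 295/32·(x - 4)² - 279/128·(x - 4)³.
With (x - 4) = 2/3: p(14/3) = -181/36.

-5.0278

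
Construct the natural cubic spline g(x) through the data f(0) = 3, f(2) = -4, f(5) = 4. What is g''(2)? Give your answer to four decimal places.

3.7000

With M_i denoting the second derivative at x_i, h_i = 2, 3, and Δ_i = (y_(i+1) − y_i)/h_i = -7/2, 8/3:
  2·M_0 + 10·M_1 + 3·M_2 = 6(Δ_1 - Δ_0) = 37
Natural end conditions: M_0 = M_2 = 0.
Solving the tridiagonal system: M_0 = 0, M_1 = 37/10, M_2 = 0.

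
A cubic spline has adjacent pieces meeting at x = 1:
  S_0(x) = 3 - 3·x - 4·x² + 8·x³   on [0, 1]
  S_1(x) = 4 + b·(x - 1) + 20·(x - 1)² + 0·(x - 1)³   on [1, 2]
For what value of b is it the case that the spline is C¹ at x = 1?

S_0'(x) = -3 - 8·x + 24·x², so S_0'(1) = 13. On the right, S_1'(1) = b, so b = 13.

13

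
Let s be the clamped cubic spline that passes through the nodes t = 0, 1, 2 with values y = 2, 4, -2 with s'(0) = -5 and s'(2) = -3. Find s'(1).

-1

Let m_i = s''(x_i). Step sizes h_i = 1, 1; slopes of the chords Δ_i = (y_(i+1) - y_i)/h_i = 2, -6.
  1·m_0 + 4·m_1 + 1·m_2 = 6(Δ_1 - Δ_0) = -48
Clamped end conditions give two more equations: 2h_0·m_0 + h_0·m_1 = 6(Δ_0 - s'(0)) = 42 and h_1·m_1 + 2h_1·m_2 = 6(s'(2) - Δ_1) = 18.
Hence m_0 = 34, m_1 = -26, m_2 = 22.
On [1, 2], s'(t) = b_1 + 2c_1·(t - 1) + 3d_1·(t - 1)² with b_1 = Δ_1 - h_1(2m_1 + m_2)/6 = -1, c_1 = m_1/2 = -13, d_1 = (m_2 - m_1)/(6h_1) = 8. So s'(1) = -1.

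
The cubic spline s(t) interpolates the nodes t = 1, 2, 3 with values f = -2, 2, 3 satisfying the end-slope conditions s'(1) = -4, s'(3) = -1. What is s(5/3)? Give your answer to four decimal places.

Put m_i = s'' at the i-th knot. Here h = (1, 1) and Δ = (4, 1), so the interior equations h_(i-1)·m_(i-1) + 2(h_(i-1)+h_i)·m_i + h_i·m_(i+1) = 6(Δ_i − Δ_(i-1)) read
  1·m_0 + 4·m_1 + 1·m_2 = 6(Δ_1 - Δ_0) = -18
Clamped end conditions give two more equations: 2h_0·m_0 + h_0·m_1 = 6(Δ_0 - s'(1)) = 48 and h_1·m_1 + 2h_1·m_2 = 6(s'(3) - Δ_1) = -12.
Solving: m_0 = 30, m_1 = -12, m_2 = 0.
On [1, 2], s(t) = -2 - 4·(t - 1) + 15·(t - 1)² - 7·(t - 1)³.
With (t - 1) = 2/3: s(5/3) = -2/27.

-0.0741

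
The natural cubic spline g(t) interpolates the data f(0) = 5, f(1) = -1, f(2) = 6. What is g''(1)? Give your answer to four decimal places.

19.5000

Put m_i = g'' at the i-th knot. Here h = (1, 1) and Δ = (-6, 7), so the interior equations h_(i-1)·m_(i-1) + 2(h_(i-1)+h_i)·m_i + h_i·m_(i+1) = 6(Δ_i − Δ_(i-1)) read
  1·m_0 + 4·m_1 + 1·m_2 = 6(Δ_1 - Δ_0) = 78
Natural end conditions: m_0 = m_2 = 0.
Hence m_0 = 0, m_1 = 39/2, m_2 = 0.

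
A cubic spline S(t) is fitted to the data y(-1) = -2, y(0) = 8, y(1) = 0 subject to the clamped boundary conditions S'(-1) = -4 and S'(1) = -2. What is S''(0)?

Write m_i for S''(x_i). With h_i = 1, 1 and divided differences Δ_i = 10, -8, the continuity of S' gives the tridiagonal system
  1·m_0 + 4·m_1 + 1·m_2 = 6(Δ_1 - Δ_0) = -108
Clamped end conditions give two more equations: 2h_0·m_0 + h_0·m_1 = 6(Δ_0 - S'(-1)) = 84 and h_1·m_1 + 2h_1·m_2 = 6(S'(1) - Δ_1) = 36.
Solving the tridiagonal system: m_0 = 70, m_1 = -56, m_2 = 46.

-56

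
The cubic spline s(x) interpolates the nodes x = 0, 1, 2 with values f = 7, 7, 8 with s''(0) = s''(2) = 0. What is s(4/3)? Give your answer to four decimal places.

Let M_i = s''(x_i). Step sizes h_i = 1, 1; slopes of the chords Δ_i = (y_(i+1) - y_i)/h_i = 0, 1.
  1·M_0 + 4·M_1 + 1·M_2 = 6(Δ_1 - Δ_0) = 6
Natural end conditions: M_0 = M_2 = 0.
Solving the tridiagonal system: M_0 = 0, M_1 = 3/2, M_2 = 0.
On [1, 2], s(x) = 7 + 1/2·(x - 1) + 3/4·(x - 1)² - 1/4·(x - 1)³.
With (x - 1) = 1/3: s(4/3) = 391/54.

7.2407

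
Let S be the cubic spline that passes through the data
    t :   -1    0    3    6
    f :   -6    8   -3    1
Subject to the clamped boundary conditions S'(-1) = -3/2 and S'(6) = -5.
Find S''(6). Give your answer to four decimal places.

With M_i denoting the second derivative at x_i, h_i = 1, 3, 3, and Δ_i = (y_(i+1) − y_i)/h_i = 14, -11/3, 4/3:
  1·M_0 + 8·M_1 + 3·M_2 = 6(Δ_1 - Δ_0) = -106
  3·M_1 + 12·M_2 + 3·M_3 = 6(Δ_2 - Δ_1) = 30
Clamped end conditions give two more equations: 2h_0·M_0 + h_0·M_1 = 6(Δ_0 - S'(-1)) = 93 and h_2·M_2 + 2h_2·M_3 = 6(S'(6) - Δ_2) = -38.
Hence M_0 = 1830/31, M_1 = -777/31, M_2 = 1100/93, M_3 = -1139/93.

-12.2473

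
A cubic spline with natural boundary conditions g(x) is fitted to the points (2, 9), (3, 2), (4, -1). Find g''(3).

6

Let M_i = g''(x_i). Step sizes h_i = 1, 1; slopes of the chords Δ_i = (y_(i+1) - y_i)/h_i = -7, -3.
  1·M_0 + 4·M_1 + 1·M_2 = 6(Δ_1 - Δ_0) = 24
Natural end conditions: M_0 = M_2 = 0.
Hence M_0 = 0, M_1 = 6, M_2 = 0.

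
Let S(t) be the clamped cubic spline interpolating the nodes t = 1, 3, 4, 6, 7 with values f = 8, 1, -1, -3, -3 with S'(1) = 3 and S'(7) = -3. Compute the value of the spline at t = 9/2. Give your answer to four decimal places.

-1.7616

Let m_i = S''(x_i). Step sizes h_i = 2, 1, 2, 1; slopes of the chords Δ_i = (y_(i+1) - y_i)/h_i = -7/2, -2, -1, 0.
  2·m_0 + 6·m_1 + 1·m_2 = 6(Δ_1 - Δ_0) = 9
  1·m_1 + 6·m_2 + 2·m_3 = 6(Δ_2 - Δ_1) = 6
  2·m_2 + 6·m_3 + 1·m_4 = 6(Δ_3 - Δ_2) = 6
Clamped end conditions give two more equations: 2h_0·m_0 + h_0·m_1 = 6(Δ_0 - S'(1)) = -39 and h_3·m_3 + 2h_3·m_4 = 6(S'(7) - Δ_3) = -18.
Forward elimination and back-substitution give m_0 = -1575/124, m_1 = 183/31, m_2 = -63/62, m_3 = 96/31, m_4 = -327/31.
On [4, 6], S(t) = -1 - 42/31·(t - 4) - 63/124·(t - 4)² + 85/248·(t - 4)³.
With (t - 4) = 1/2: S(9/2) = -3495/1984.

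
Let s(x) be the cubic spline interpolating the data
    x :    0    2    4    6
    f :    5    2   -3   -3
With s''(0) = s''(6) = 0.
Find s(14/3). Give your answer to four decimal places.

With M_i denoting the second derivative at x_i, h_i = 2, 2, 2, and Δ_i = (y_(i+1) − y_i)/h_i = -3/2, -5/2, 0:
  2·M_0 + 8·M_1 + 2·M_2 = 6(Δ_1 - Δ_0) = -6
  2·M_1 + 8·M_2 + 2·M_3 = 6(Δ_2 - Δ_1) = 15
Natural end conditions: M_0 = M_3 = 0.
Hence M_0 = 0, M_1 = -13/10, M_2 = 11/5, M_3 = 0.
On [4, 6], s(x) = -3 - 22/15·(x - 4) + 11/10·(x - 4)² - 11/60·(x - 4)³.
With (x - 4) = 2/3: s(14/3) = -287/81.

-3.5432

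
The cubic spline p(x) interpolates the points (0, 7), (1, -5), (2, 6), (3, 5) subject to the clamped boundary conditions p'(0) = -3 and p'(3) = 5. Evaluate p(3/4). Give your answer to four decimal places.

Let σ_i = p''(x_i). Step sizes h_i = 1, 1, 1; slopes of the chords Δ_i = (y_(i+1) - y_i)/h_i = -12, 11, -1.
  1·σ_0 + 4·σ_1 + 1·σ_2 = 6(Δ_1 - Δ_0) = 138
  1·σ_1 + 4·σ_2 + 1·σ_3 = 6(Δ_2 - Δ_1) = -72
Clamped end conditions give two more equations: 2h_0·σ_0 + h_0·σ_1 = 6(Δ_0 - p'(0)) = -54 and h_2·σ_2 + 2h_2·σ_3 = 6(p'(3) - Δ_2) = 36.
Forward elimination and back-substitution give σ_0 = -170/3, σ_1 = 178/3, σ_2 = -128/3, σ_3 = 118/3.
On [0, 1], p(x) = 7 - 3·x - 85/3·x² + 58/3·x³.
With x = 3/4: p(3/4) = -97/32.

-3.0313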